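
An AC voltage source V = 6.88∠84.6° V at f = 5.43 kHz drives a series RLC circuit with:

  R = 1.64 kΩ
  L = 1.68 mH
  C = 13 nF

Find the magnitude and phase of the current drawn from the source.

Step 1 — Angular frequency: ω = 2π·f = 2π·5430 = 3.412e+04 rad/s.
Step 2 — Component impedances:
  R: Z = R = 1640 Ω
  L: Z = jωL = j·3.412e+04·0.00168 = 0 + j57.32 Ω
  C: Z = 1/(jωC) = -j/(ω·C) = 0 - j2255 Ω
Step 3 — Series combination: Z_total = R + L + C = 1640 - j2197 Ω = 2742∠-53.3° Ω.
Step 4 — Source phasor: V = 6.88∠84.6° V = 0.6475 + j6.849 V.
Step 5 — Ohm's law: I = V / Z_total = (0.6475 + j6.849) / (1640 - j2197) = -0.001861 + j0.001683 A.
Step 6 — Convert to polar: |I| = 0.002509 A, ∠I = 137.9°.

I = 0.002509∠137.9° A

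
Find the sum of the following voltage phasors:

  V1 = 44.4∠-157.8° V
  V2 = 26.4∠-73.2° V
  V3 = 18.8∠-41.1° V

Step 1 — Convert each phasor to rectangular form:
  V1 = 44.4·(cos(-157.8°) + j·sin(-157.8°)) = -41.11 - j16.78 V
  V2 = 26.4·(cos(-73.2°) + j·sin(-73.2°)) = 7.63 - j25.27 V
  V3 = 18.8·(cos(-41.1°) + j·sin(-41.1°)) = 14.17 - j12.36 V
Step 2 — Sum components: V_total = -19.31 - j54.41 V.
Step 3 — Convert to polar: |V_total| = 57.73 V, ∠V_total = -109.5°.

V_total = 57.73∠-109.5° V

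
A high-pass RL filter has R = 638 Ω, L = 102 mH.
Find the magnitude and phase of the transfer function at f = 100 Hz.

Step 1 — Angular frequency: ω = 2π·100 = 628.3 rad/s.
Step 2 — Transfer function: H(jω) = jωL/(R + jωL).
Step 3 — Numerator jωL = j·64.09; denominator R + jωL = 638 + j64.09.
Step 4 — H = 0.00999 + j0.09945.
Step 5 — Magnitude: |H| = 0.09995 (-20.0 dB); phase: φ = 84.3°.

|H| = 0.09995 (-20.0 dB), φ = 84.3°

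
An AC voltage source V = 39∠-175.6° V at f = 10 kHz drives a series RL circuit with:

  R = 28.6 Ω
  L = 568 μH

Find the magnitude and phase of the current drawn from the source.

Step 1 — Angular frequency: ω = 2π·f = 2π·1e+04 = 6.283e+04 rad/s.
Step 2 — Component impedances:
  R: Z = R = 28.6 Ω
  L: Z = jωL = j·6.283e+04·0.000568 = 0 + j35.69 Ω
Step 3 — Series combination: Z_total = R + L = 28.6 + j35.69 Ω = 45.73∠51.3° Ω.
Step 4 — Source phasor: V = 39∠-175.6° V = -38.89 - j2.992 V.
Step 5 — Ohm's law: I = V / Z_total = (-38.89 - j2.992) / (28.6 + j35.69) = -0.5827 + j0.6226 A.
Step 6 — Convert to polar: |I| = 0.8528 A, ∠I = 133.1°.

I = 0.8528∠133.1° A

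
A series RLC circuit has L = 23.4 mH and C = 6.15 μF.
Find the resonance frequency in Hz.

Step 1 — Resonance condition Im(Z)=0 gives ω₀ = 1/√(LC).
Step 2 — ω₀ = 1/√(0.0234·6.15e-06) = 2636 rad/s.
Step 3 — f₀ = ω₀/(2π) = 419.5 Hz.

f₀ = 419.5 Hz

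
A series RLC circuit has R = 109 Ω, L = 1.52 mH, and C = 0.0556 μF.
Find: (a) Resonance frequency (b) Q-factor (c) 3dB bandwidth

Step 1 — Resonance: ω₀ = 1/√(LC) = 1/√(0.00152·5.56e-08) = 1.088e+05 rad/s.
Step 2 — f₀ = ω₀/(2π) = 1.731e+04 Hz.
Step 3 — Series Q: Q = ω₀L/R = 1.088e+05·0.00152/109 = 1.517.
Step 4 — Bandwidth: Δω = ω₀/Q = 7.171e+04 rad/s; BW = Δω/(2π) = 1.141e+04 Hz.

(a) f₀ = 1.731e+04 Hz  (b) Q = 1.517  (c) BW = 1.141e+04 Hz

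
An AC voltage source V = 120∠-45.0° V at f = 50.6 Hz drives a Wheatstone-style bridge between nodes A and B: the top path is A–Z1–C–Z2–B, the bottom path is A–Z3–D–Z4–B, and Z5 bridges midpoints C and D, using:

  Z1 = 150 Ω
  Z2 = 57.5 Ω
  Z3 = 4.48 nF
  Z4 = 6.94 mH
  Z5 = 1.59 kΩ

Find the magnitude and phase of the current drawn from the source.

Step 1 — Angular frequency: ω = 2π·f = 2π·50.6 = 317.9 rad/s.
Step 2 — Component impedances:
  Z1: Z = R = 150 Ω
  Z2: Z = R = 57.5 Ω
  Z3: Z = 1/(jωC) = -j/(ω·C) = 0 - j7.021e+05 Ω
  Z4: Z = jωL = j·317.9·0.00694 = 0 + j2.206 Ω
  Z5: Z = R = 1590 Ω
Step 3 — Bridge requires nodal analysis (the Z5 bridge couples midpoints C and D, so the two paths cannot be reduced to a simple series/parallel combination). Setting node B to ground and injecting 1 A at node A, the 3-node admittance system at A, C, D solves to V_A = Z_AB = 205.5 - j0.05746 Ω = 205.5∠-0.0° Ω.
Step 4 — Source phasor: V = 120∠-45.0° V = 84.85 - j84.85 V.
Step 5 — Ohm's law: I = V / Z_total = (84.85 - j84.85) / (205.5 - j0.05746) = 0.413 - j0.4128 A.
Step 6 — Convert to polar: |I| = 0.584 A, ∠I = -45.0°.

I = 0.584∠-45.0° A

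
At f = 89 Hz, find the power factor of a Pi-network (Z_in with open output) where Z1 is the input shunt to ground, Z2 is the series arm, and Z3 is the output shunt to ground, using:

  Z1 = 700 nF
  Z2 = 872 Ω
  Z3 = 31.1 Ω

Step 1 — Angular frequency: ω = 2π·f = 2π·89 = 559.2 rad/s.
Step 2 — Component impedances:
  Z1: Z = 1/(jωC) = -j/(ω·C) = 0 - j2555 Ω
  Z2: Z = R = 872 Ω
  Z3: Z = R = 31.1 Ω
Step 3 — With open output, the series arm Z2 and the output shunt Z3 appear in series to ground: Z2 + Z3 = 903.1 Ω.
Step 4 — Parallel with input shunt Z1: Z_in = Z1 || (Z2 + Z3) = 802.8 - j283.8 Ω = 851.5∠-19.5° Ω.
Step 5 — Power factor: PF = cos(φ) = Re(Z)/|Z| = 802.8/851.5 = 0.9428.
Step 6 — Type: Im(Z) = -283.8 ⇒ leading (phase φ = -19.5°).

PF = 0.9428 (leading, φ = -19.5°)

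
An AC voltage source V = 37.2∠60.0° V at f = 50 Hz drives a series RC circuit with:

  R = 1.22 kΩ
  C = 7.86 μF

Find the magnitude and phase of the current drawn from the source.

Step 1 — Angular frequency: ω = 2π·f = 2π·50 = 314.2 rad/s.
Step 2 — Component impedances:
  R: Z = R = 1220 Ω
  C: Z = 1/(jωC) = -j/(ω·C) = 0 - j405 Ω
Step 3 — Series combination: Z_total = R + C = 1220 - j405 Ω = 1285∠-18.4° Ω.
Step 4 — Source phasor: V = 37.2∠60.0° V = 18.6 + j32.22 V.
Step 5 — Ohm's law: I = V / Z_total = (18.6 + j32.22) / (1220 - j405) = 0.005837 + j0.02834 A.
Step 6 — Convert to polar: |I| = 0.02894 A, ∠I = 78.4°.

I = 0.02894∠78.4° A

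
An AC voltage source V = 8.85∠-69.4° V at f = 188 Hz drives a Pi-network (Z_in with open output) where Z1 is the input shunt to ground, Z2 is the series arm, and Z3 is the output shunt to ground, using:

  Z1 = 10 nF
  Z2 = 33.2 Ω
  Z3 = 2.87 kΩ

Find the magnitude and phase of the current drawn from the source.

Step 1 — Angular frequency: ω = 2π·f = 2π·188 = 1181 rad/s.
Step 2 — Component impedances:
  Z1: Z = 1/(jωC) = -j/(ω·C) = 0 - j8.466e+04 Ω
  Z2: Z = R = 33.2 Ω
  Z3: Z = R = 2870 Ω
Step 3 — With open output, the series arm Z2 and the output shunt Z3 appear in series to ground: Z2 + Z3 = 2903 Ω.
Step 4 — Parallel with input shunt Z1: Z_in = Z1 || (Z2 + Z3) = 2900 - j99.44 Ω = 2901∠-2.0° Ω.
Step 5 — Source phasor: V = 8.85∠-69.4° V = 3.114 - j8.284 V.
Step 6 — Ohm's law: I = V / Z_total = (3.114 - j8.284) / (2900 - j99.44) = 0.00117 - j0.002817 A.
Step 7 — Convert to polar: |I| = 0.00305 A, ∠I = -67.4°.

I = 0.00305∠-67.4° A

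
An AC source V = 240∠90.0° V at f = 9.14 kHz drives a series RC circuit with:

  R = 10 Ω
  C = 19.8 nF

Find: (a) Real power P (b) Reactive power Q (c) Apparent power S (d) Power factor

Step 1 — Angular frequency: ω = 2π·f = 2π·9140 = 5.743e+04 rad/s.
Step 2 — Component impedances:
  R: Z = R = 10 Ω
  C: Z = 1/(jωC) = -j/(ω·C) = 0 - j879.4 Ω
Step 3 — Series combination: Z_total = R + C = 10 - j879.4 Ω = 879.5∠-89.3° Ω.
Step 4 — Source phasor: V = 240∠90.0° V = 0 + j240 V.
Step 5 — Current: I = V / Z = -0.2729 + j0.003103 A = 0.2729∠179.3° A.
Step 6 — Complex power: S = V·I* = 0.7446 - j65.49 VA.
Step 7 — Real power: P = Re(S) = 0.7446 W.
Step 8 — Reactive power: Q = Im(S) = -65.49 VAR.
Step 9 — Apparent power: |S| = 65.49 VA.
Step 10 — Power factor: PF = P/|S| = 0.01137 (leading).

(a) P = 0.7446 W  (b) Q = -65.49 VAR  (c) S = 65.49 VA  (d) PF = 0.01137 (leading)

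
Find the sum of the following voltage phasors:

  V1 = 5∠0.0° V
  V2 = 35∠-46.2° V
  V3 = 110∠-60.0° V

Step 1 — Convert each phasor to rectangular form:
  V1 = 5·(cos(0.0°) + j·sin(0.0°)) = 5 V
  V2 = 35·(cos(-46.2°) + j·sin(-46.2°)) = 24.23 - j25.26 V
  V3 = 110·(cos(-60.0°) + j·sin(-60.0°)) = 55 - j95.26 V
Step 2 — Sum components: V_total = 84.23 - j120.5 V.
Step 3 — Convert to polar: |V_total| = 147 V, ∠V_total = -55.1°.

V_total = 147∠-55.1° V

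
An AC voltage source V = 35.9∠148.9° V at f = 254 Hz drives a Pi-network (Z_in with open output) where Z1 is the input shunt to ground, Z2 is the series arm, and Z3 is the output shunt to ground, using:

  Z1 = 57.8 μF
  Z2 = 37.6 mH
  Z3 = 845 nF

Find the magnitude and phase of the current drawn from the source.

Step 1 — Angular frequency: ω = 2π·f = 2π·254 = 1596 rad/s.
Step 2 — Component impedances:
  Z1: Z = 1/(jωC) = -j/(ω·C) = 0 - j10.84 Ω
  Z2: Z = jωL = j·1596·0.0376 = 0 + j60.01 Ω
  Z3: Z = 1/(jωC) = -j/(ω·C) = 0 - j741.5 Ω
Step 3 — With open output, the series arm Z2 and the output shunt Z3 appear in series to ground: Z2 + Z3 = 0 - j681.5 Ω.
Step 4 — Parallel with input shunt Z1: Z_in = Z1 || (Z2 + Z3) = 0 - j10.67 Ω = 10.67∠-90.0° Ω.
Step 5 — Source phasor: V = 35.9∠148.9° V = -30.74 + j18.54 V.
Step 6 — Ohm's law: I = V / Z_total = (-30.74 + j18.54) / (0 - j10.67) = -1.738 - j2.881 A.
Step 7 — Convert to polar: |I| = 3.364 A, ∠I = -121.1°.

I = 3.364∠-121.1° A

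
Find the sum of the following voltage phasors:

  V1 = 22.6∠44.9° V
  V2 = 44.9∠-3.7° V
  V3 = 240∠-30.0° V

Step 1 — Convert each phasor to rectangular form:
  V1 = 22.6·(cos(44.9°) + j·sin(44.9°)) = 16.01 + j15.95 V
  V2 = 44.9·(cos(-3.7°) + j·sin(-3.7°)) = 44.81 - j2.898 V
  V3 = 240·(cos(-30.0°) + j·sin(-30.0°)) = 207.8 - j120 V
Step 2 — Sum components: V_total = 268.7 - j106.9 V.
Step 3 — Convert to polar: |V_total| = 289.2 V, ∠V_total = -21.7°.

V_total = 289.2∠-21.7° V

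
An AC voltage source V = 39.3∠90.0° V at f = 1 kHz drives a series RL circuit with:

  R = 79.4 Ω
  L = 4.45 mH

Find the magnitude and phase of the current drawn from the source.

Step 1 — Angular frequency: ω = 2π·f = 2π·1000 = 6283 rad/s.
Step 2 — Component impedances:
  R: Z = R = 79.4 Ω
  L: Z = jωL = j·6283·0.00445 = 0 + j27.96 Ω
Step 3 — Series combination: Z_total = R + L = 79.4 + j27.96 Ω = 84.18∠19.4° Ω.
Step 4 — Source phasor: V = 39.3∠90.0° V = 0 + j39.3 V.
Step 5 — Ohm's law: I = V / Z_total = (0 + j39.3) / (79.4 + j27.96) = 0.1551 + j0.4404 A.
Step 6 — Convert to polar: |I| = 0.4669 A, ∠I = 70.6°.

I = 0.4669∠70.6° A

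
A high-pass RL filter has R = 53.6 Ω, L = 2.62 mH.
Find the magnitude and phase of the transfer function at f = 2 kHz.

Step 1 — Angular frequency: ω = 2π·2000 = 1.257e+04 rad/s.
Step 2 — Transfer function: H(jω) = jωL/(R + jωL).
Step 3 — Numerator jωL = j·32.92; denominator R + jωL = 53.6 + j32.92.
Step 4 — H = 0.2739 + j0.446.
Step 5 — Magnitude: |H| = 0.5234 (-5.6 dB); phase: φ = 58.4°.

|H| = 0.5234 (-5.6 dB), φ = 58.4°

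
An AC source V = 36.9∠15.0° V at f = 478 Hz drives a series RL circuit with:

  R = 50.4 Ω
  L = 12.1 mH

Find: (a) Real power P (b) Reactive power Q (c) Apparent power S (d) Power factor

Step 1 — Angular frequency: ω = 2π·f = 2π·478 = 3003 rad/s.
Step 2 — Component impedances:
  R: Z = R = 50.4 Ω
  L: Z = jωL = j·3003·0.0121 = 0 + j36.34 Ω
Step 3 — Series combination: Z_total = R + L = 50.4 + j36.34 Ω = 62.14∠35.8° Ω.
Step 4 — Source phasor: V = 36.9∠15.0° V = 35.64 + j9.55 V.
Step 5 — Current: I = V / Z = 0.5552 - j0.2108 A = 0.5939∠-20.8° A.
Step 6 — Complex power: S = V·I* = 17.77 + j12.82 VA.
Step 7 — Real power: P = Re(S) = 17.77 W.
Step 8 — Reactive power: Q = Im(S) = 12.82 VAR.
Step 9 — Apparent power: |S| = 21.91 VA.
Step 10 — Power factor: PF = P/|S| = 0.8111 (lagging).

(a) P = 17.77 W  (b) Q = 12.82 VAR  (c) S = 21.91 VA  (d) PF = 0.8111 (lagging)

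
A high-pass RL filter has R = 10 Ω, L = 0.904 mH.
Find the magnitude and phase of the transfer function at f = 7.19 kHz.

Step 1 — Angular frequency: ω = 2π·7190 = 4.518e+04 rad/s.
Step 2 — Transfer function: H(jω) = jωL/(R + jωL).
Step 3 — Numerator jωL = j·40.84; denominator R + jωL = 10 + j40.84.
Step 4 — H = 0.9434 + j0.231.
Step 5 — Magnitude: |H| = 0.9713 (-0.3 dB); phase: φ = 13.8°.

|H| = 0.9713 (-0.3 dB), φ = 13.8°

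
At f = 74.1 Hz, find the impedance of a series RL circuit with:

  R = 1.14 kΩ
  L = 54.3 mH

Step 1 — Angular frequency: ω = 2π·f = 2π·74.1 = 465.6 rad/s.
Step 2 — Component impedances:
  R: Z = R = 1140 Ω
  L: Z = jωL = j·465.6·0.0543 = 0 + j25.28 Ω
Step 3 — Series combination: Z_total = R + L = 1140 + j25.28 Ω = 1140∠1.3° Ω.

Z = 1140 + j25.28 Ω = 1140∠1.3° Ω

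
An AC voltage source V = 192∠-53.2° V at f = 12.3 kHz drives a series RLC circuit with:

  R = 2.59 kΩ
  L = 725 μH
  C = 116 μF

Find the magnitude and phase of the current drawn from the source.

Step 1 — Angular frequency: ω = 2π·f = 2π·1.23e+04 = 7.728e+04 rad/s.
Step 2 — Component impedances:
  R: Z = R = 2590 Ω
  L: Z = jωL = j·7.728e+04·0.000725 = 0 + j56.03 Ω
  C: Z = 1/(jωC) = -j/(ω·C) = 0 - j0.1115 Ω
Step 3 — Series combination: Z_total = R + L + C = 2590 + j55.92 Ω = 2591∠1.2° Ω.
Step 4 — Source phasor: V = 192∠-53.2° V = 115 - j153.7 V.
Step 5 — Ohm's law: I = V / Z_total = (115 - j153.7) / (2590 + j55.92) = 0.0431 - j0.06029 A.
Step 6 — Convert to polar: |I| = 0.07411 A, ∠I = -54.4°.

I = 0.07411∠-54.4° A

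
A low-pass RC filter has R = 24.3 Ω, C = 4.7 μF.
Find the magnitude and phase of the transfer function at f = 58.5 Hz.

Step 1 — Angular frequency: ω = 2π·58.5 = 367.6 rad/s.
Step 2 — Transfer function: H(jω) = 1/(1 + jωRC).
Step 3 — Denominator: 1 + jωRC = 1 + j·367.6·24.3·4.7e-06 = 1 + j0.04198.
Step 4 — H = 0.9982 - j0.04191.
Step 5 — Magnitude: |H| = 0.9991 (-0.0 dB); phase: φ = -2.4°.

|H| = 0.9991 (-0.0 dB), φ = -2.4°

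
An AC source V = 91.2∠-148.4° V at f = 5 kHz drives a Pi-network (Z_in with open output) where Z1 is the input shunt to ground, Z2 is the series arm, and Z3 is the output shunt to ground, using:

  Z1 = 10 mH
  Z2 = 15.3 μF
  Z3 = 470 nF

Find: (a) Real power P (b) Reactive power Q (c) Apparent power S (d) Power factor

Step 1 — Angular frequency: ω = 2π·f = 2π·5000 = 3.142e+04 rad/s.
Step 2 — Component impedances:
  Z1: Z = jωL = j·3.142e+04·0.01 = 0 + j314.2 Ω
  Z2: Z = 1/(jωC) = -j/(ω·C) = 0 - j2.08 Ω
  Z3: Z = 1/(jωC) = -j/(ω·C) = 0 - j67.73 Ω
Step 3 — With open output, the series arm Z2 and the output shunt Z3 appear in series to ground: Z2 + Z3 = 0 - j69.81 Ω.
Step 4 — Parallel with input shunt Z1: Z_in = Z1 || (Z2 + Z3) = 0 - j89.75 Ω = 89.75∠-90.0° Ω.
Step 5 — Source phasor: V = 91.2∠-148.4° V = -77.68 - j47.79 V.
Step 6 — Current: I = V / Z = 0.5325 - j0.8655 A = 1.016∠-58.4° A.
Step 7 — Complex power: S = V·I* = 0 - j92.68 VA.
Step 8 — Real power: P = Re(S) = 0 W.
Step 9 — Reactive power: Q = Im(S) = -92.68 VAR.
Step 10 — Apparent power: |S| = 92.68 VA.
Step 11 — Power factor: PF = P/|S| = 0 (leading).

(a) P = 0 W  (b) Q = -92.68 VAR  (c) S = 92.68 VA  (d) PF = 0 (leading)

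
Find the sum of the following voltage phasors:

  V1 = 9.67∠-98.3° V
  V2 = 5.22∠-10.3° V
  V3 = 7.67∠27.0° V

Step 1 — Convert each phasor to rectangular form:
  V1 = 9.67·(cos(-98.3°) + j·sin(-98.3°)) = -1.396 - j9.569 V
  V2 = 5.22·(cos(-10.3°) + j·sin(-10.3°)) = 5.136 - j0.9333 V
  V3 = 7.67·(cos(27.0°) + j·sin(27.0°)) = 6.834 + j3.482 V
Step 2 — Sum components: V_total = 10.57 - j7.02 V.
Step 3 — Convert to polar: |V_total| = 12.69 V, ∠V_total = -33.6°.

V_total = 12.69∠-33.6° V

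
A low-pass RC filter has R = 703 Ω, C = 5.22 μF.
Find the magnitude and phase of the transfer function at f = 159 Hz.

Step 1 — Angular frequency: ω = 2π·159 = 999 rad/s.
Step 2 — Transfer function: H(jω) = 1/(1 + jωRC).
Step 3 — Denominator: 1 + jωRC = 1 + j·999·703·5.22e-06 = 1 + j3.666.
Step 4 — H = 0.06925 - j0.2539.
Step 5 — Magnitude: |H| = 0.2632 (-11.6 dB); phase: φ = -74.7°.

|H| = 0.2632 (-11.6 dB), φ = -74.7°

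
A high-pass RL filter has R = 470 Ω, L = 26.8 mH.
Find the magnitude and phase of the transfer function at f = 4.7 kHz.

Step 1 — Angular frequency: ω = 2π·4700 = 2.953e+04 rad/s.
Step 2 — Transfer function: H(jω) = jωL/(R + jωL).
Step 3 — Numerator jωL = j·791.4; denominator R + jωL = 470 + j791.4.
Step 4 — H = 0.7393 + j0.439.
Step 5 — Magnitude: |H| = 0.8598 (-1.3 dB); phase: φ = 30.7°.

|H| = 0.8598 (-1.3 dB), φ = 30.7°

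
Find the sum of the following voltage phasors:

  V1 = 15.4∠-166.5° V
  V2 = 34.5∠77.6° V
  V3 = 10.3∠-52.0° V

Step 1 — Convert each phasor to rectangular form:
  V1 = 15.4·(cos(-166.5°) + j·sin(-166.5°)) = -14.97 - j3.595 V
  V2 = 34.5·(cos(77.6°) + j·sin(77.6°)) = 7.408 + j33.7 V
  V3 = 10.3·(cos(-52.0°) + j·sin(-52.0°)) = 6.341 - j8.117 V
Step 2 — Sum components: V_total = -1.225 + j21.98 V.
Step 3 — Convert to polar: |V_total| = 22.02 V, ∠V_total = 93.2°.

V_total = 22.02∠93.2° V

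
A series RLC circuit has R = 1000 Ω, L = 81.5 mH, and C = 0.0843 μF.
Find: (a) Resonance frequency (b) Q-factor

Step 1 — Resonance condition Im(Z)=0 gives ω₀ = 1/√(LC).
Step 2 — ω₀ = 1/√(0.0815·8.43e-08) = 1.206e+04 rad/s.
Step 3 — f₀ = ω₀/(2π) = 1920 Hz.
Step 4 — Series Q: Q = ω₀L/R = 1.206e+04·0.0815/1000 = 0.9833.

(a) f₀ = 1920 Hz  (b) Q = 0.9833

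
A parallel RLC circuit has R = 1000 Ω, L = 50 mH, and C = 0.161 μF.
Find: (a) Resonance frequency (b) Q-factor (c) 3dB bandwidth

Step 1 — Resonance: ω₀ = 1/√(LC) = 1/√(0.05·1.61e-07) = 1.115e+04 rad/s.
Step 2 — f₀ = ω₀/(2π) = 1774 Hz.
Step 3 — Parallel Q: Q = R/(ω₀L) = 1000/(1.115e+04·0.05) = 1.794.
Step 4 — Bandwidth: Δω = ω₀/Q = 6211 rad/s; BW = Δω/(2π) = 988.5 Hz.

(a) f₀ = 1774 Hz  (b) Q = 1.794  (c) BW = 988.5 Hz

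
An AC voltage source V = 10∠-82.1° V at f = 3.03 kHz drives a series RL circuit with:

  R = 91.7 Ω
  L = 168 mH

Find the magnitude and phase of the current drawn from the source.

Step 1 — Angular frequency: ω = 2π·f = 2π·3030 = 1.904e+04 rad/s.
Step 2 — Component impedances:
  R: Z = R = 91.7 Ω
  L: Z = jωL = j·1.904e+04·0.168 = 0 + j3198 Ω
Step 3 — Series combination: Z_total = R + L = 91.7 + j3198 Ω = 3200∠88.4° Ω.
Step 4 — Source phasor: V = 10∠-82.1° V = 1.374 - j9.905 V.
Step 5 — Ohm's law: I = V / Z_total = (1.374 - j9.905) / (91.7 + j3198) = -0.003082 - j0.0005181 A.
Step 6 — Convert to polar: |I| = 0.003125 A, ∠I = -170.5°.

I = 0.003125∠-170.5° A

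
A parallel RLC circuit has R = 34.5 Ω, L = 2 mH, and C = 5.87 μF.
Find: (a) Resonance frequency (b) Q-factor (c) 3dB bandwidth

Step 1 — Resonance: ω₀ = 1/√(LC) = 1/√(0.002·5.87e-06) = 9229 rad/s.
Step 2 — f₀ = ω₀/(2π) = 1469 Hz.
Step 3 — Parallel Q: Q = R/(ω₀L) = 34.5/(9229·0.002) = 1.869.
Step 4 — Bandwidth: Δω = ω₀/Q = 4938 rad/s; BW = Δω/(2π) = 785.9 Hz.

(a) f₀ = 1469 Hz  (b) Q = 1.869  (c) BW = 785.9 Hz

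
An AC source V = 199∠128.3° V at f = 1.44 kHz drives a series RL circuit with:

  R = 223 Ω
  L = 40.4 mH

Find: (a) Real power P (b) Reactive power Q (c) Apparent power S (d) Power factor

Step 1 — Angular frequency: ω = 2π·f = 2π·1440 = 9048 rad/s.
Step 2 — Component impedances:
  R: Z = R = 223 Ω
  L: Z = jωL = j·9048·0.0404 = 0 + j365.5 Ω
Step 3 — Series combination: Z_total = R + L = 223 + j365.5 Ω = 428.2∠58.6° Ω.
Step 4 — Source phasor: V = 199∠128.3° V = -123.3 + j156.2 V.
Step 5 — Current: I = V / Z = 0.1613 + j0.4358 A = 0.4648∠69.7° A.
Step 6 — Complex power: S = V·I* = 48.17 + j78.95 VA.
Step 7 — Real power: P = Re(S) = 48.17 W.
Step 8 — Reactive power: Q = Im(S) = 78.95 VAR.
Step 9 — Apparent power: |S| = 92.49 VA.
Step 10 — Power factor: PF = P/|S| = 0.5208 (lagging).

(a) P = 48.17 W  (b) Q = 78.95 VAR  (c) S = 92.49 VA  (d) PF = 0.5208 (lagging)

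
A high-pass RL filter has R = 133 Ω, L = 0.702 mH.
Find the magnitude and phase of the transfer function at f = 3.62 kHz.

Step 1 — Angular frequency: ω = 2π·3620 = 2.275e+04 rad/s.
Step 2 — Transfer function: H(jω) = jωL/(R + jωL).
Step 3 — Numerator jωL = j·15.97; denominator R + jωL = 133 + j15.97.
Step 4 — H = 0.01421 + j0.1183.
Step 5 — Magnitude: |H| = 0.1192 (-18.5 dB); phase: φ = 83.2°.

|H| = 0.1192 (-18.5 dB), φ = 83.2°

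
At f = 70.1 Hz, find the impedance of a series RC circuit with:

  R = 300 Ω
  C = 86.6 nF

Step 1 — Angular frequency: ω = 2π·f = 2π·70.1 = 440.5 rad/s.
Step 2 — Component impedances:
  R: Z = R = 300 Ω
  C: Z = 1/(jωC) = -j/(ω·C) = 0 - j2.622e+04 Ω
Step 3 — Series combination: Z_total = R + C = 300 - j2.622e+04 Ω = 2.622e+04∠-89.3° Ω.

Z = 300 - j2.622e+04 Ω = 2.622e+04∠-89.3° Ω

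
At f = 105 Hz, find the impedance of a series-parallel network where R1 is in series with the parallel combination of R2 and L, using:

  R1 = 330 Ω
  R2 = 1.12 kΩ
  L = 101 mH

Step 1 — Angular frequency: ω = 2π·f = 2π·105 = 659.7 rad/s.
Step 2 — Component impedances:
  R1: Z = R = 330 Ω
  R2: Z = R = 1120 Ω
  L: Z = jωL = j·659.7·0.101 = 0 + j66.63 Ω
Step 3 — Parallel branch: R2 || L = 1/(1/R2 + 1/L) = 3.95 + j66.4 Ω.
Step 4 — Series with R1: Z_total = R1 + (R2 || L) = 334 + j66.4 Ω = 340.5∠11.2° Ω.

Z = 334 + j66.4 Ω = 340.5∠11.2° Ω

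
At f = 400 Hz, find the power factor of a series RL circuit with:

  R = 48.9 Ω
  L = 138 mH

Step 1 — Angular frequency: ω = 2π·f = 2π·400 = 2513 rad/s.
Step 2 — Component impedances:
  R: Z = R = 48.9 Ω
  L: Z = jωL = j·2513·0.138 = 0 + j346.8 Ω
Step 3 — Series combination: Z_total = R + L = 48.9 + j346.8 Ω = 350.3∠82.0° Ω.
Step 4 — Power factor: PF = cos(φ) = Re(Z)/|Z| = 48.9/350.3 = 0.1396.
Step 5 — Type: Im(Z) = 346.8 ⇒ lagging (phase φ = 82.0°).

PF = 0.1396 (lagging, φ = 82.0°)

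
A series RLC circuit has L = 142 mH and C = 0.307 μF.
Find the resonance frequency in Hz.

Step 1 — Resonance condition Im(Z)=0 gives ω₀ = 1/√(LC).
Step 2 — ω₀ = 1/√(0.142·3.07e-07) = 4789 rad/s.
Step 3 — f₀ = ω₀/(2π) = 762.3 Hz.

f₀ = 762.3 Hz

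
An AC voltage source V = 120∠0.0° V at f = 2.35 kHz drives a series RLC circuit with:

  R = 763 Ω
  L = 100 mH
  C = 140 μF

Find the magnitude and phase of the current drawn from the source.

Step 1 — Angular frequency: ω = 2π·f = 2π·2350 = 1.477e+04 rad/s.
Step 2 — Component impedances:
  R: Z = R = 763 Ω
  L: Z = jωL = j·1.477e+04·0.1 = 0 + j1477 Ω
  C: Z = 1/(jωC) = -j/(ω·C) = 0 - j0.4838 Ω
Step 3 — Series combination: Z_total = R + L + C = 763 + j1476 Ω = 1662∠62.7° Ω.
Step 4 — Source phasor: V = 120∠0.0° V = 120 V.
Step 5 — Ohm's law: I = V / Z_total = (120) / (763 + j1476) = 0.03316 - j0.06415 A.
Step 6 — Convert to polar: |I| = 0.07222 A, ∠I = -62.7°.

I = 0.07222∠-62.7° A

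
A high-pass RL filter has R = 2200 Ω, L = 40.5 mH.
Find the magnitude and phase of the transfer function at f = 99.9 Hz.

Step 1 — Angular frequency: ω = 2π·99.9 = 627.7 rad/s.
Step 2 — Transfer function: H(jω) = jωL/(R + jωL).
Step 3 — Numerator jωL = j·25.42; denominator R + jωL = 2200 + j25.42.
Step 4 — H = 0.0001335 + j0.01155.
Step 5 — Magnitude: |H| = 0.01155 (-38.7 dB); phase: φ = 89.3°.

|H| = 0.01155 (-38.7 dB), φ = 89.3°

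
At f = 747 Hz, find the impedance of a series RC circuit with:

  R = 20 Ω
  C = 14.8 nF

Step 1 — Angular frequency: ω = 2π·f = 2π·747 = 4694 rad/s.
Step 2 — Component impedances:
  R: Z = R = 20 Ω
  C: Z = 1/(jωC) = -j/(ω·C) = 0 - j1.44e+04 Ω
Step 3 — Series combination: Z_total = R + C = 20 - j1.44e+04 Ω = 1.44e+04∠-89.9° Ω.

Z = 20 - j1.44e+04 Ω = 1.44e+04∠-89.9° Ω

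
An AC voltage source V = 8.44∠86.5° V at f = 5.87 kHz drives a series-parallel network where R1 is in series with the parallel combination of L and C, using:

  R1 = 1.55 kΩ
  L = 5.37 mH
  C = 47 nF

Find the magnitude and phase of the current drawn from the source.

Step 1 — Angular frequency: ω = 2π·f = 2π·5870 = 3.688e+04 rad/s.
Step 2 — Component impedances:
  R1: Z = R = 1550 Ω
  L: Z = jωL = j·3.688e+04·0.00537 = 0 + j198.1 Ω
  C: Z = 1/(jωC) = -j/(ω·C) = 0 - j576.9 Ω
Step 3 — Parallel branch: L || C = 1/(1/L + 1/C) = 0 + j301.6 Ω.
Step 4 — Series with R1: Z_total = R1 + (L || C) = 1550 + j301.6 Ω = 1579∠11.0° Ω.
Step 5 — Source phasor: V = 8.44∠86.5° V = 0.5152 + j8.424 V.
Step 6 — Ohm's law: I = V / Z_total = (0.5152 + j8.424) / (1550 + j301.6) = 0.001339 + j0.005174 A.
Step 7 — Convert to polar: |I| = 0.005345 A, ∠I = 75.5°.

I = 0.005345∠75.5° A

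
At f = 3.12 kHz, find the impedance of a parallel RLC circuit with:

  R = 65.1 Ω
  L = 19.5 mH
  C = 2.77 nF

Step 1 — Angular frequency: ω = 2π·f = 2π·3120 = 1.96e+04 rad/s.
Step 2 — Component impedances:
  R: Z = R = 65.1 Ω
  L: Z = jωL = j·1.96e+04·0.0195 = 0 + j382.3 Ω
  C: Z = 1/(jωC) = -j/(ω·C) = 0 - j1.842e+04 Ω
Step 3 — Parallel combination: 1/Z_total = 1/R + 1/L + 1/C; Z_total = 63.34 + j10.56 Ω = 64.21∠9.5° Ω.

Z = 63.34 + j10.56 Ω = 64.21∠9.5° Ω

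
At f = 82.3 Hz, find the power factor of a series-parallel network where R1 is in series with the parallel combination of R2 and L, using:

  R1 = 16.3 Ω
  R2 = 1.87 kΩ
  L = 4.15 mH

Step 1 — Angular frequency: ω = 2π·f = 2π·82.3 = 517.1 rad/s.
Step 2 — Component impedances:
  R1: Z = R = 16.3 Ω
  R2: Z = R = 1870 Ω
  L: Z = jωL = j·517.1·0.00415 = 0 + j2.146 Ω
Step 3 — Parallel branch: R2 || L = 1/(1/R2 + 1/L) = 0.002463 + j2.146 Ω.
Step 4 — Series with R1: Z_total = R1 + (R2 || L) = 16.3 + j2.146 Ω = 16.44∠7.5° Ω.
Step 5 — Power factor: PF = cos(φ) = Re(Z)/|Z| = 16.302/16.443 = 0.9914.
Step 6 — Type: Im(Z) = 2.146 ⇒ lagging (phase φ = 7.5°).

PF = 0.9914 (lagging, φ = 7.5°)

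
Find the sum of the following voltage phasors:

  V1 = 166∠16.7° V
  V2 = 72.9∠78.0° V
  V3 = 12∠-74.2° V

Step 1 — Convert each phasor to rectangular form:
  V1 = 166·(cos(16.7°) + j·sin(16.7°)) = 159 + j47.7 V
  V2 = 72.9·(cos(78.0°) + j·sin(78.0°)) = 15.16 + j71.31 V
  V3 = 12·(cos(-74.2°) + j·sin(-74.2°)) = 3.267 - j11.55 V
Step 2 — Sum components: V_total = 177.4 + j107.5 V.
Step 3 — Convert to polar: |V_total| = 207.4 V, ∠V_total = 31.2°.

V_total = 207.4∠31.2° V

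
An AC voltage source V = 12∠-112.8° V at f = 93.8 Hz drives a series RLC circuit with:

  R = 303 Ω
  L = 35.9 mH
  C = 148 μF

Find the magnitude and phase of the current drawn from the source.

Step 1 — Angular frequency: ω = 2π·f = 2π·93.8 = 589.4 rad/s.
Step 2 — Component impedances:
  R: Z = R = 303 Ω
  L: Z = jωL = j·589.4·0.0359 = 0 + j21.16 Ω
  C: Z = 1/(jωC) = -j/(ω·C) = 0 - j11.46 Ω
Step 3 — Series combination: Z_total = R + L + C = 303 + j9.694 Ω = 303.2∠1.8° Ω.
Step 4 — Source phasor: V = 12∠-112.8° V = -4.65 - j11.06 V.
Step 5 — Ohm's law: I = V / Z_total = (-4.65 - j11.06) / (303 + j9.694) = -0.0165 - j0.03598 A.
Step 6 — Convert to polar: |I| = 0.03958 A, ∠I = -114.6°.

I = 0.03958∠-114.6° A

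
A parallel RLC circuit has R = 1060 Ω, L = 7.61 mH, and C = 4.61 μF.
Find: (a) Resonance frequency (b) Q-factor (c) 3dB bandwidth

Step 1 — Resonance: ω₀ = 1/√(LC) = 1/√(0.00761·4.61e-06) = 5339 rad/s.
Step 2 — f₀ = ω₀/(2π) = 849.7 Hz.
Step 3 — Parallel Q: Q = R/(ω₀L) = 1060/(5339·0.00761) = 26.09.
Step 4 — Bandwidth: Δω = ω₀/Q = 204.6 rad/s; BW = Δω/(2π) = 32.57 Hz.

(a) f₀ = 849.7 Hz  (b) Q = 26.09  (c) BW = 32.57 Hz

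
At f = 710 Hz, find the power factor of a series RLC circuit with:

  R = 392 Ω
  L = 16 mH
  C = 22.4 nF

Step 1 — Angular frequency: ω = 2π·f = 2π·710 = 4461 rad/s.
Step 2 — Component impedances:
  R: Z = R = 392 Ω
  L: Z = jωL = j·4461·0.016 = 0 + j71.38 Ω
  C: Z = 1/(jωC) = -j/(ω·C) = 0 - j1.001e+04 Ω
Step 3 — Series combination: Z_total = R + L + C = 392 - j9936 Ω = 9944∠-87.7° Ω.
Step 4 — Power factor: PF = cos(φ) = Re(Z)/|Z| = 392/9944 = 0.03942.
Step 5 — Type: Im(Z) = -9936 ⇒ leading (phase φ = -87.7°).

PF = 0.03942 (leading, φ = -87.7°)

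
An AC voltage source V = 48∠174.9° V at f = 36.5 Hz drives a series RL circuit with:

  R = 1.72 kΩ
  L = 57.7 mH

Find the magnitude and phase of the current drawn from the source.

Step 1 — Angular frequency: ω = 2π·f = 2π·36.5 = 229.3 rad/s.
Step 2 — Component impedances:
  R: Z = R = 1720 Ω
  L: Z = jωL = j·229.3·0.0577 = 0 + j13.23 Ω
Step 3 — Series combination: Z_total = R + L = 1720 + j13.23 Ω = 1720∠0.4° Ω.
Step 4 — Source phasor: V = 48∠174.9° V = -47.81 + j4.267 V.
Step 5 — Ohm's law: I = V / Z_total = (-47.81 + j4.267) / (1720 + j13.23) = -0.02778 + j0.002694 A.
Step 6 — Convert to polar: |I| = 0.02791 A, ∠I = 174.5°.

I = 0.02791∠174.5° A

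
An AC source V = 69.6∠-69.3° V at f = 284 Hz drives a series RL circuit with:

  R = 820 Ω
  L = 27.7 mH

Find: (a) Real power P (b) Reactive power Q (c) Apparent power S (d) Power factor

Step 1 — Angular frequency: ω = 2π·f = 2π·284 = 1784 rad/s.
Step 2 — Component impedances:
  R: Z = R = 820 Ω
  L: Z = jωL = j·1784·0.0277 = 0 + j49.43 Ω
Step 3 — Series combination: Z_total = R + L = 820 + j49.43 Ω = 821.5∠3.4° Ω.
Step 4 — Source phasor: V = 69.6∠-69.3° V = 24.6 - j65.11 V.
Step 5 — Current: I = V / Z = 0.02512 - j0.08091 A = 0.08472∠-72.7° A.
Step 6 — Complex power: S = V·I* = 5.886 + j0.3548 VA.
Step 7 — Real power: P = Re(S) = 5.886 W.
Step 8 — Reactive power: Q = Im(S) = 0.3548 VAR.
Step 9 — Apparent power: |S| = 5.897 VA.
Step 10 — Power factor: PF = P/|S| = 0.9982 (lagging).

(a) P = 5.886 W  (b) Q = 0.3548 VAR  (c) S = 5.897 VA  (d) PF = 0.9982 (lagging)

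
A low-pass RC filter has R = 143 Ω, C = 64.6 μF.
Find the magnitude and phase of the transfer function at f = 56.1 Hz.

Step 1 — Angular frequency: ω = 2π·56.1 = 352.5 rad/s.
Step 2 — Transfer function: H(jω) = 1/(1 + jωRC).
Step 3 — Denominator: 1 + jωRC = 1 + j·352.5·143·6.46e-05 = 1 + j3.256.
Step 4 — H = 0.08619 - j0.2806.
Step 5 — Magnitude: |H| = 0.2936 (-10.6 dB); phase: φ = -72.9°.

|H| = 0.2936 (-10.6 dB), φ = -72.9°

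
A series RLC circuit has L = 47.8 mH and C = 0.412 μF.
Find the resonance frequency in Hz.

Step 1 — Resonance condition Im(Z)=0 gives ω₀ = 1/√(LC).
Step 2 — ω₀ = 1/√(0.0478·4.12e-07) = 7126 rad/s.
Step 3 — f₀ = ω₀/(2π) = 1134 Hz.

f₀ = 1134 Hz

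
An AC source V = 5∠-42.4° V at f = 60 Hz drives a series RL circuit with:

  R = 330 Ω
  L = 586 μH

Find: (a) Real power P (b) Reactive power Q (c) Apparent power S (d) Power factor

Step 1 — Angular frequency: ω = 2π·f = 2π·60 = 377 rad/s.
Step 2 — Component impedances:
  R: Z = R = 330 Ω
  L: Z = jωL = j·377·0.000586 = 0 + j0.2209 Ω
Step 3 — Series combination: Z_total = R + L = 330 + j0.2209 Ω = 330∠0.0° Ω.
Step 4 — Source phasor: V = 5∠-42.4° V = 3.692 - j3.372 V.
Step 5 — Current: I = V / Z = 0.01118 - j0.01022 A = 0.01515∠-42.4° A.
Step 6 — Complex power: S = V·I* = 0.07576 + j5.072e-05 VA.
Step 7 — Real power: P = Re(S) = 0.07576 W.
Step 8 — Reactive power: Q = Im(S) = 5.072e-05 VAR.
Step 9 — Apparent power: |S| = 0.07576 VA.
Step 10 — Power factor: PF = P/|S| = 1 (lagging).

(a) P = 0.07576 W  (b) Q = 5.072e-05 VAR  (c) S = 0.07576 VA  (d) PF = 1 (lagging)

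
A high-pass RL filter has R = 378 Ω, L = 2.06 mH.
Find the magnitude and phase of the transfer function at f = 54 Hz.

Step 1 — Angular frequency: ω = 2π·54 = 339.3 rad/s.
Step 2 — Transfer function: H(jω) = jωL/(R + jωL).
Step 3 — Numerator jωL = j·0.6989; denominator R + jωL = 378 + j0.6989.
Step 4 — H = 3.419e-06 + j0.001849.
Step 5 — Magnitude: |H| = 0.001849 (-54.7 dB); phase: φ = 89.9°.

|H| = 0.001849 (-54.7 dB), φ = 89.9°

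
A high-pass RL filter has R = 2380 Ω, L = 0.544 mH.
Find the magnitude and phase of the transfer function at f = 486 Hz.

Step 1 — Angular frequency: ω = 2π·486 = 3054 rad/s.
Step 2 — Transfer function: H(jω) = jωL/(R + jωL).
Step 3 — Numerator jωL = j·1.661; denominator R + jωL = 2380 + j1.661.
Step 4 — H = 4.872e-07 + j0.000698.
Step 5 — Magnitude: |H| = 0.000698 (-63.1 dB); phase: φ = 90.0°.

|H| = 0.000698 (-63.1 dB), φ = 90.0°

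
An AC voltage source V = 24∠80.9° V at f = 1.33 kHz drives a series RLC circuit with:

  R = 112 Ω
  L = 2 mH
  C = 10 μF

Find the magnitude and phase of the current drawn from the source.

Step 1 — Angular frequency: ω = 2π·f = 2π·1330 = 8357 rad/s.
Step 2 — Component impedances:
  R: Z = R = 112 Ω
  L: Z = jωL = j·8357·0.002 = 0 + j16.71 Ω
  C: Z = 1/(jωC) = -j/(ω·C) = 0 - j11.97 Ω
Step 3 — Series combination: Z_total = R + L + C = 112 + j4.747 Ω = 112.1∠2.4° Ω.
Step 4 — Source phasor: V = 24∠80.9° V = 3.796 + j23.7 V.
Step 5 — Ohm's law: I = V / Z_total = (3.796 + j23.7) / (112 + j4.747) = 0.04278 + j0.2098 A.
Step 6 — Convert to polar: |I| = 0.2141 A, ∠I = 78.5°.

I = 0.2141∠78.5° A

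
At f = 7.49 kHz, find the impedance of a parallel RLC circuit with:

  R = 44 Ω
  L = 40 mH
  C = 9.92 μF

Step 1 — Angular frequency: ω = 2π·f = 2π·7490 = 4.706e+04 rad/s.
Step 2 — Component impedances:
  R: Z = R = 44 Ω
  L: Z = jωL = j·4.706e+04·0.04 = 0 + j1882 Ω
  C: Z = 1/(jωC) = -j/(ω·C) = 0 - j2.142 Ω
Step 3 — Parallel combination: 1/Z_total = 1/R + 1/L + 1/C; Z_total = 0.1043 - j2.139 Ω = 2.142∠-87.2° Ω.

Z = 0.1043 - j2.139 Ω = 2.142∠-87.2° Ω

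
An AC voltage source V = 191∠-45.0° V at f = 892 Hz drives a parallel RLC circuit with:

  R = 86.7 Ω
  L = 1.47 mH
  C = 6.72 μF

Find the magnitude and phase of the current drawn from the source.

Step 1 — Angular frequency: ω = 2π·f = 2π·892 = 5605 rad/s.
Step 2 — Component impedances:
  R: Z = R = 86.7 Ω
  L: Z = jωL = j·5605·0.00147 = 0 + j8.239 Ω
  C: Z = 1/(jωC) = -j/(ω·C) = 0 - j26.55 Ω
Step 3 — Parallel combination: 1/Z_total = 1/R + 1/L + 1/C; Z_total = 1.615 + j11.72 Ω = 11.83∠82.2° Ω.
Step 4 — Source phasor: V = 191∠-45.0° V = 135.1 - j135.1 V.
Step 5 — Ohm's law: I = V / Z_total = (135.1 - j135.1) / (1.615 + j11.72) = -9.749 - j12.86 A.
Step 6 — Convert to polar: |I| = 16.14 A, ∠I = -127.2°.

I = 16.14∠-127.2° A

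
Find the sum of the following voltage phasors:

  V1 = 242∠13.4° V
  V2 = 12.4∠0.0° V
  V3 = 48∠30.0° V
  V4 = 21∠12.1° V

Step 1 — Convert each phasor to rectangular form:
  V1 = 242·(cos(13.4°) + j·sin(13.4°)) = 235.4 + j56.08 V
  V2 = 12.4·(cos(0.0°) + j·sin(0.0°)) = 12.4 V
  V3 = 48·(cos(30.0°) + j·sin(30.0°)) = 41.57 + j24 V
  V4 = 21·(cos(12.1°) + j·sin(12.1°)) = 20.53 + j4.402 V
Step 2 — Sum components: V_total = 309.9 + j84.48 V.
Step 3 — Convert to polar: |V_total| = 321.2 V, ∠V_total = 15.2°.

V_total = 321.2∠15.2° V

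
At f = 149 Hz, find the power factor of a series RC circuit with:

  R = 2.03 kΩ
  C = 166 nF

Step 1 — Angular frequency: ω = 2π·f = 2π·149 = 936.2 rad/s.
Step 2 — Component impedances:
  R: Z = R = 2030 Ω
  C: Z = 1/(jωC) = -j/(ω·C) = 0 - j6435 Ω
Step 3 — Series combination: Z_total = R + C = 2030 - j6435 Ω = 6747∠-72.5° Ω.
Step 4 — Power factor: PF = cos(φ) = Re(Z)/|Z| = 2030/6747 = 0.3009.
Step 5 — Type: Im(Z) = -6435 ⇒ leading (phase φ = -72.5°).

PF = 0.3009 (leading, φ = -72.5°)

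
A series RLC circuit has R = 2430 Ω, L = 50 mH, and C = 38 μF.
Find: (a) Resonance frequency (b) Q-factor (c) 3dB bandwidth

Step 1 — Resonance condition Im(Z)=0 gives ω₀ = 1/√(LC).
Step 2 — ω₀ = 1/√(0.05·3.8e-05) = 725.5 rad/s.
Step 3 — f₀ = ω₀/(2π) = 115.5 Hz.
Step 4 — Series Q: Q = ω₀L/R = 725.5·0.05/2430 = 0.01493.
Step 5 — 3dB bandwidth: Δω = ω₀/Q = 4.86e+04 rad/s; BW = Δω/(2π) = 7735 Hz.

(a) f₀ = 115.5 Hz  (b) Q = 0.01493  (c) BW = 7735 Hz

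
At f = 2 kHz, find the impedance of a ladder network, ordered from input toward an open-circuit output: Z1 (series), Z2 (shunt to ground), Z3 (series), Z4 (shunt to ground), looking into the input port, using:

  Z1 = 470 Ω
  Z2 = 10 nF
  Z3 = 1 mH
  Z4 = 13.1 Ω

Step 1 — Angular frequency: ω = 2π·f = 2π·2000 = 1.257e+04 rad/s.
Step 2 — Component impedances:
  Z1: Z = R = 470 Ω
  Z2: Z = 1/(jωC) = -j/(ω·C) = 0 - j7958 Ω
  Z3: Z = jωL = j·1.257e+04·0.001 = 0 + j12.57 Ω
  Z4: Z = R = 13.1 Ω
Step 3 — Ladder network (open output): work backward from the far end, alternating series and parallel combinations. Z_in = 483.1 + j12.56 Ω = 483.3∠1.5° Ω.

Z = 483.1 + j12.56 Ω = 483.3∠1.5° Ω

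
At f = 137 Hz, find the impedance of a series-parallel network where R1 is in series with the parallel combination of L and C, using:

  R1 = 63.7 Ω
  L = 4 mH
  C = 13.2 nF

Step 1 — Angular frequency: ω = 2π·f = 2π·137 = 860.8 rad/s.
Step 2 — Component impedances:
  R1: Z = R = 63.7 Ω
  L: Z = jωL = j·860.8·0.004 = 0 + j3.443 Ω
  C: Z = 1/(jωC) = -j/(ω·C) = 0 - j8.801e+04 Ω
Step 3 — Parallel branch: L || C = 1/(1/L + 1/C) = 0 + j3.443 Ω.
Step 4 — Series with R1: Z_total = R1 + (L || C) = 63.7 + j3.443 Ω = 63.79∠3.1° Ω.

Z = 63.7 + j3.443 Ω = 63.79∠3.1° Ω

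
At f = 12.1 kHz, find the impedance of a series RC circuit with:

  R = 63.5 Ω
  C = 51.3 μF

Step 1 — Angular frequency: ω = 2π·f = 2π·1.21e+04 = 7.603e+04 rad/s.
Step 2 — Component impedances:
  R: Z = R = 63.5 Ω
  C: Z = 1/(jωC) = -j/(ω·C) = 0 - j0.2564 Ω
Step 3 — Series combination: Z_total = R + C = 63.5 - j0.2564 Ω = 63.5∠-0.2° Ω.

Z = 63.5 - j0.2564 Ω = 63.5∠-0.2° Ω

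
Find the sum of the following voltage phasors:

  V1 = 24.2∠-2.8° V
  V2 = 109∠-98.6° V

Step 1 — Convert each phasor to rectangular form:
  V1 = 24.2·(cos(-2.8°) + j·sin(-2.8°)) = 24.17 - j1.182 V
  V2 = 109·(cos(-98.6°) + j·sin(-98.6°)) = -16.3 - j107.8 V
Step 2 — Sum components: V_total = 7.872 - j109 V.
Step 3 — Convert to polar: |V_total| = 109.2 V, ∠V_total = -85.9°.

V_total = 109.2∠-85.9° V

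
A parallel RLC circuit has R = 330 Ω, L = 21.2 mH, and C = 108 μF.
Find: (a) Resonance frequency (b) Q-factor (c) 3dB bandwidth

Step 1 — Resonance: ω₀ = 1/√(LC) = 1/√(0.0212·0.000108) = 660.9 rad/s.
Step 2 — f₀ = ω₀/(2π) = 105.2 Hz.
Step 3 — Parallel Q: Q = R/(ω₀L) = 330/(660.9·0.0212) = 23.55.
Step 4 — Bandwidth: Δω = ω₀/Q = 28.06 rad/s; BW = Δω/(2π) = 4.466 Hz.

(a) f₀ = 105.2 Hz  (b) Q = 23.55  (c) BW = 4.466 Hz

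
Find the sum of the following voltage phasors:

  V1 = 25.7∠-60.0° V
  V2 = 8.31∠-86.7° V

Step 1 — Convert each phasor to rectangular form:
  V1 = 25.7·(cos(-60.0°) + j·sin(-60.0°)) = 12.85 - j22.26 V
  V2 = 8.31·(cos(-86.7°) + j·sin(-86.7°)) = 0.4784 - j8.296 V
Step 2 — Sum components: V_total = 13.33 - j30.55 V.
Step 3 — Convert to polar: |V_total| = 33.33 V, ∠V_total = -66.4°.

V_total = 33.33∠-66.4° V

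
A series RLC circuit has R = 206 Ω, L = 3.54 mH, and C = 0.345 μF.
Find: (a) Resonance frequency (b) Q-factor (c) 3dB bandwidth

Step 1 — Resonance: ω₀ = 1/√(LC) = 1/√(0.00354·3.45e-07) = 2.861e+04 rad/s.
Step 2 — f₀ = ω₀/(2π) = 4554 Hz.
Step 3 — Series Q: Q = ω₀L/R = 2.861e+04·0.00354/206 = 0.4917.
Step 4 — Bandwidth: Δω = ω₀/Q = 5.819e+04 rad/s; BW = Δω/(2π) = 9262 Hz.

(a) f₀ = 4554 Hz  (b) Q = 0.4917  (c) BW = 9262 Hz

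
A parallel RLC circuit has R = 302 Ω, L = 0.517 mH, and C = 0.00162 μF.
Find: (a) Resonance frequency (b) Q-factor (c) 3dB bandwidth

Step 1 — Resonance: ω₀ = 1/√(LC) = 1/√(0.000517·1.62e-09) = 1.093e+06 rad/s.
Step 2 — f₀ = ω₀/(2π) = 1.739e+05 Hz.
Step 3 — Parallel Q: Q = R/(ω₀L) = 302/(1.093e+06·0.000517) = 0.5346.
Step 4 — Bandwidth: Δω = ω₀/Q = 2.044e+06 rad/s; BW = Δω/(2π) = 3.253e+05 Hz.

(a) f₀ = 1.739e+05 Hz  (b) Q = 0.5346  (c) BW = 3.253e+05 Hz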